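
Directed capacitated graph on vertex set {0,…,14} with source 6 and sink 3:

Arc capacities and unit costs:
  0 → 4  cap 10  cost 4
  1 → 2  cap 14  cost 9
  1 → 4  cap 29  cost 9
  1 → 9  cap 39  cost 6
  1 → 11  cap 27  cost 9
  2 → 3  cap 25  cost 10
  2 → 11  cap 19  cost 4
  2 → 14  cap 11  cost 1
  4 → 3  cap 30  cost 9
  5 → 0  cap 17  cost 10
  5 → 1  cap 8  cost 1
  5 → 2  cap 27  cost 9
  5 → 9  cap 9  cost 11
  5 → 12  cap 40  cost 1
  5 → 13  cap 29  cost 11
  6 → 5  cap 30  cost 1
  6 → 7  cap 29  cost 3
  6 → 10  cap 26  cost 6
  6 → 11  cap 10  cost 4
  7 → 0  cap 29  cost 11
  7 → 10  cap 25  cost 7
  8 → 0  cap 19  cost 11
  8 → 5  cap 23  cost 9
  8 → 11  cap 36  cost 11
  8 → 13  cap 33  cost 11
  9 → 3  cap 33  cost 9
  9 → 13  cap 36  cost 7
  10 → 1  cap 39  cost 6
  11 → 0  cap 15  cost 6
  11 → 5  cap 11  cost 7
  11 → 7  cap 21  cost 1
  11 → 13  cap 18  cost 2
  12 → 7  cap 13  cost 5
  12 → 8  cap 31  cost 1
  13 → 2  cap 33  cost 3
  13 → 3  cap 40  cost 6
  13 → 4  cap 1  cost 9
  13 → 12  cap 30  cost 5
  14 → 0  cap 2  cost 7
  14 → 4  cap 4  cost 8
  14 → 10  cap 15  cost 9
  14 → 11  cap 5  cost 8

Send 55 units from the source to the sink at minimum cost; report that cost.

shortest-cost path #1: 6→11→13→3 push 10 @ unit cost 12 (adds 120)
shortest-cost path #2: 6→5→1→9→3 push 8 @ unit cost 17 (adds 136)
shortest-cost path #3: 6→5→13→3 push 22 @ unit cost 18 (adds 396)
shortest-cost path #4: 6→7→0→4→3 push 10 @ unit cost 27 (adds 270)
shortest-cost path #5: 6→10→1→9→3 push 5 @ unit cost 27 (adds 135)
total cost = 1057

Minimum cost for 55 units: 1057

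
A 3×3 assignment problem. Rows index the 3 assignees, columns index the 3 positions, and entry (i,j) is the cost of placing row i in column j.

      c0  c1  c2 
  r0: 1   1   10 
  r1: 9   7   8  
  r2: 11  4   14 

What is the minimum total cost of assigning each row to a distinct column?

optimal assignment: row0→col0 (cost 1), row1→col2 (cost 8), row2→col1 (cost 4)
total = 1 + 8 + 4 = 13

Minimum assignment cost: 13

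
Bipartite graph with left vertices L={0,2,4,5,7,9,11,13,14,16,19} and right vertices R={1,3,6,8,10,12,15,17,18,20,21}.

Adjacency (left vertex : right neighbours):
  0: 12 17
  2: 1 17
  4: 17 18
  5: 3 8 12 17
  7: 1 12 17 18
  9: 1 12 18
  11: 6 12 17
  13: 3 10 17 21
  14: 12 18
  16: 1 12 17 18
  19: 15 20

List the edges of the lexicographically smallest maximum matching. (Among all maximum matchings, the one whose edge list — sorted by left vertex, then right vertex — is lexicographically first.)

|M| = 8 (so the lex-smallest maximum matching has 8 edges)
process left vertices in ascending order; for each, take the smallest-labelled available neighbour that still permits 8 edges overall, or leave it unmatched if none does
lex-smallest matching: {0-12, 2-1, 4-17, 5-3, 7-18, 11-6, 13-10, 19-15}

Lex-smallest maximum matching: {(0,12), (2,1), (4,17), (5,3), (7,18), (11,6), (13,10), (19,15)}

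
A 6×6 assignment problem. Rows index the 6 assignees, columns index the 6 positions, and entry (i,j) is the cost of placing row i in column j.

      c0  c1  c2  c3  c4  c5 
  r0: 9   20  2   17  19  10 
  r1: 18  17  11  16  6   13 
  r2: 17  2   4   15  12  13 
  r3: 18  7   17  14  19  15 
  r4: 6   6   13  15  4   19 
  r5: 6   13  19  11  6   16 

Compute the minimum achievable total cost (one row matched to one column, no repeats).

Minimum assignment cost: 41

optimal assignment: row0→col2 (cost 2), row1→col5 (cost 13), row2→col1 (cost 2), row3→col3 (cost 14), row4→col4 (cost 4), row5→col0 (cost 6)
total = 2 + 13 + 2 + 14 + 4 + 6 = 41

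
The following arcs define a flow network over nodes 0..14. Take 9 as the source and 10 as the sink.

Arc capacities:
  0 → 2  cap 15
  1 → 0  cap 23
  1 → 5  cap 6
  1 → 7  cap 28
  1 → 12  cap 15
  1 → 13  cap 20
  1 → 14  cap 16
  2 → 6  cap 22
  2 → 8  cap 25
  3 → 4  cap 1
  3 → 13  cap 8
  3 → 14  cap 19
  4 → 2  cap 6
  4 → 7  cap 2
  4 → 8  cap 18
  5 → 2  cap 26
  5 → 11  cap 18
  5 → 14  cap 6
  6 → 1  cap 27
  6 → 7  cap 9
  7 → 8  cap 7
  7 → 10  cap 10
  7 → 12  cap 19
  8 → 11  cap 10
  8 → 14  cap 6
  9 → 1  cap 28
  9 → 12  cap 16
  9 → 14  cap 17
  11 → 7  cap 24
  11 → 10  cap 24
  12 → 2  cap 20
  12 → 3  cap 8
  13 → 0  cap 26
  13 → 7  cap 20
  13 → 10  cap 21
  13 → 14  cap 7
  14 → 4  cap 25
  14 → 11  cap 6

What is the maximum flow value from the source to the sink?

Maximum flow value: 53

augment #1: 9→1→7→10 bottleneck 10, total now 10
augment #2: 9→1→13→10 bottleneck 18, total now 28
augment #3: 9→14→11→10 bottleneck 6, total now 34
augment #4: 9→12→3→13→10 bottleneck 3, total now 37
augment #5: 9→12→2→8→11→10 bottleneck 10, total now 47
augment #6: 9→12→2→6→1→5→11→10 bottleneck 3, total now 50
augment #7: 9→14→4→7→1→5→11→10 bottleneck 2, total now 52
augment #8: 9→14→4→2→6→1→5→11→10 bottleneck 1, total now 53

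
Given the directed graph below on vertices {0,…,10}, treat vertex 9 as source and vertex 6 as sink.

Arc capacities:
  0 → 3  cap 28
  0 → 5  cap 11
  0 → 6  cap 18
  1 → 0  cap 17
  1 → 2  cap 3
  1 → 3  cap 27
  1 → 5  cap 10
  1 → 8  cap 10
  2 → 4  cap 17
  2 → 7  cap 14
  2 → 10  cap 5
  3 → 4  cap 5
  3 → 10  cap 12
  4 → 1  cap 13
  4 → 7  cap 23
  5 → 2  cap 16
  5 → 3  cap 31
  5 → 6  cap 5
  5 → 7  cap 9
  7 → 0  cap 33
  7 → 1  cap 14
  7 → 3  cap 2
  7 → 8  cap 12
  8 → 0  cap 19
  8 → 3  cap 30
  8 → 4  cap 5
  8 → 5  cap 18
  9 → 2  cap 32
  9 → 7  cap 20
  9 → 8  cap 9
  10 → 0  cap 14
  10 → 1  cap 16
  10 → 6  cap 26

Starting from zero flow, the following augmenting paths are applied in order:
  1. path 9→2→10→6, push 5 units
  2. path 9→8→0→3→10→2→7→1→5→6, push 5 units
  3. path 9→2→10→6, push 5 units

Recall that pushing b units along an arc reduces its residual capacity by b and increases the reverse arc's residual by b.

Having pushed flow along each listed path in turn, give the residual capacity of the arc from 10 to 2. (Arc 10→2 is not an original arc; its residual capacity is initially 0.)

after path 1 (9→2→10→6, push 5): res(10,2)=5
after path 2 (9→8→0→3→10→2→7→1→5→6, push 5): res(10,2)=0
after path 3 (9→2→10→6, push 5): res(10,2)=5

Residual capacity of (10,2): 5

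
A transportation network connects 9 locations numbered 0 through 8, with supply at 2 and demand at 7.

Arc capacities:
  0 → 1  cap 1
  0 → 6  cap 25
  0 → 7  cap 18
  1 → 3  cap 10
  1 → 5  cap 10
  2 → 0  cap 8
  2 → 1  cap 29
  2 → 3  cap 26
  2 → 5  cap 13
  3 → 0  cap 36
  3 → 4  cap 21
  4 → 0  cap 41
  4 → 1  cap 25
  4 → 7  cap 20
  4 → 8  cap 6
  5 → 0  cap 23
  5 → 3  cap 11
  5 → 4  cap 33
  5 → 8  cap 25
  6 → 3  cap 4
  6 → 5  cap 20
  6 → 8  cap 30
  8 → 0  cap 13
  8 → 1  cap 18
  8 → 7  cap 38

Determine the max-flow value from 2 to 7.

Maximum flow value: 67

augment #1: 2→0→7 bottleneck 8, total now 8
augment #2: 2→3→0→7 bottleneck 10, total now 18
augment #3: 2→3→4→7 bottleneck 16, total now 34
augment #4: 2→5→4→7 bottleneck 4, total now 38
augment #5: 2→5→8→7 bottleneck 9, total now 47
augment #6: 2→1→5→8→7 bottleneck 10, total now 57
augment #7: 2→1→3→4→8→7 bottleneck 5, total now 62
augment #8: 2→1→3→0→6→8→7 bottleneck 5, total now 67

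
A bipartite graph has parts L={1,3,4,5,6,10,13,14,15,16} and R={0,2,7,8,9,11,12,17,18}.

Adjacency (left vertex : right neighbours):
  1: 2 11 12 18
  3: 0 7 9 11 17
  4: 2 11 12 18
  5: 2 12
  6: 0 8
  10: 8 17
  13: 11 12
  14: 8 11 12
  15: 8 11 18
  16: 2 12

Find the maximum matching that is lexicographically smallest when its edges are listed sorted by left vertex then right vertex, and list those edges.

|M| = 8 (so the lex-smallest maximum matching has 8 edges)
process left vertices in ascending order; for each, take the smallest-labelled available neighbour that still permits 8 edges overall, or leave it unmatched if none does
lex-smallest matching: {1-2, 3-7, 4-11, 5-12, 6-0, 10-17, 14-8, 15-18}

Lex-smallest maximum matching: {(1,2), (3,7), (4,11), (5,12), (6,0), (10,17), (14,8), (15,18)}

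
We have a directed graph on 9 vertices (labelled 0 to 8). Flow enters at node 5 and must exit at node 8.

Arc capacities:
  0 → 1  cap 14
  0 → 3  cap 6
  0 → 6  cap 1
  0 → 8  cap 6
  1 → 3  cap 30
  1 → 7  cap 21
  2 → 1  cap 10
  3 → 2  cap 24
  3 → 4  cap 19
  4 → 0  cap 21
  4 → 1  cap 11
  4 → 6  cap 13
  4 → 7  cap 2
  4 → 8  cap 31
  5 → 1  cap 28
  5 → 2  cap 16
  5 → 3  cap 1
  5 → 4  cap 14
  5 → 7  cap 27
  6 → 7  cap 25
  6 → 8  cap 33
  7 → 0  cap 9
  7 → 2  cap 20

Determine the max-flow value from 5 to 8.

augment #1: 5→4→8 bottleneck 14, total now 14
augment #2: 5→3→4→8 bottleneck 1, total now 15
augment #3: 5→7→0→8 bottleneck 6, total now 21
augment #4: 5→1→3→4→8 bottleneck 16, total now 37
augment #5: 5→7→0→6→8 bottleneck 1, total now 38
augment #6: 5→1→3→4→6→8 bottleneck 2, total now 40

Maximum flow value: 40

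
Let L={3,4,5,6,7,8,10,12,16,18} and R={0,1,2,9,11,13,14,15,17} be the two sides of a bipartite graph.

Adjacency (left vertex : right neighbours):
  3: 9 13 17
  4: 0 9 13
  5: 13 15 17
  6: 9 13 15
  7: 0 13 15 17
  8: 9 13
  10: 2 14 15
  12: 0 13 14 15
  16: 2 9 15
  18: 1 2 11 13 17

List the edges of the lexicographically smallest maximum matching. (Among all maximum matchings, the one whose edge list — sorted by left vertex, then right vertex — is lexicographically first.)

|M| = 8 (so the lex-smallest maximum matching has 8 edges)
process left vertices in ascending order; for each, take the smallest-labelled available neighbour that still permits 8 edges overall, or leave it unmatched if none does
lex-smallest matching: {3-9, 4-0, 5-13, 6-15, 7-17, 10-2, 12-14, 18-1}

Lex-smallest maximum matching: {(3,9), (4,0), (5,13), (6,15), (7,17), (10,2), (12,14), (18,1)}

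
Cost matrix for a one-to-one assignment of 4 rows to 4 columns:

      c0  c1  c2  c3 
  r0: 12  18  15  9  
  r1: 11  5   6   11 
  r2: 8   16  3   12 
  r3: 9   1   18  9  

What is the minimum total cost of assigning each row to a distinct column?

one of 2 optimal assignments: row0→col3 (cost 9), row1→col0 (cost 11), row2→col2 (cost 3), row3→col1 (cost 1)
total = 9 + 11 + 3 + 1 = 24

Minimum assignment cost: 24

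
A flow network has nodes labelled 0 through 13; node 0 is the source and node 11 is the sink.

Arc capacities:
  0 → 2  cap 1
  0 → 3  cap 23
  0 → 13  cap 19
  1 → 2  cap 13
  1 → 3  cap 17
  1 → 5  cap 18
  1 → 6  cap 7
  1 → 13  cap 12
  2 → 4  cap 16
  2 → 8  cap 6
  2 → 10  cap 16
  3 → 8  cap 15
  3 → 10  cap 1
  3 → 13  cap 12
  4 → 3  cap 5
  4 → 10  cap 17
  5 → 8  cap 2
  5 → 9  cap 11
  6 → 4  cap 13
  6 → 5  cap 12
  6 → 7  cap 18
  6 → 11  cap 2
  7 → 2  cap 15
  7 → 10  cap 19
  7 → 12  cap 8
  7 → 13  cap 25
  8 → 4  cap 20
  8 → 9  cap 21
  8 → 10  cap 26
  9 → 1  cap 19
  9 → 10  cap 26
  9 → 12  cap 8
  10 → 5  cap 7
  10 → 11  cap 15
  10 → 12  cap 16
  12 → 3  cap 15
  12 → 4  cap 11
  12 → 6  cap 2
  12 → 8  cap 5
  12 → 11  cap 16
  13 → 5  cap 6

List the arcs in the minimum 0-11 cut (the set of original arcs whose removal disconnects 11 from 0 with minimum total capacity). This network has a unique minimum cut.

augment #1: 0→2→10→11 push 1
augment #2: 0→3→10→11 push 1
augment #3: 0→3→8→10→11 push 13
augment #4: 0→3→8→9→12→11 push 2
augment #5: 0→13→5→9→12→11 push 6
max flow = 23; residual-reachable set from 0 gives S-side
cut edges (S→T): {(0,2), (3,8), (3,10), (13,5)} total cap 23

Min-cut arcs: {(0,2), (3,8), (3,10), (13,5)} (total capacity 23)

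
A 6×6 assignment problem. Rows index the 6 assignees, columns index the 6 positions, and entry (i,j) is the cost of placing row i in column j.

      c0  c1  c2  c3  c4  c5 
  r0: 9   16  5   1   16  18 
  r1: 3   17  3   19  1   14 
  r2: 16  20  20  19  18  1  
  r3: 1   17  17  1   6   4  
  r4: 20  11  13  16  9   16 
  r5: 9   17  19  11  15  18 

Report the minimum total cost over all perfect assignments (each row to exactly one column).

Minimum assignment cost: 28

optimal assignment: row0→col2 (cost 5), row1→col4 (cost 1), row2→col5 (cost 1), row3→col3 (cost 1), row4→col1 (cost 11), row5→col0 (cost 9)
total = 5 + 1 + 1 + 1 + 11 + 9 = 28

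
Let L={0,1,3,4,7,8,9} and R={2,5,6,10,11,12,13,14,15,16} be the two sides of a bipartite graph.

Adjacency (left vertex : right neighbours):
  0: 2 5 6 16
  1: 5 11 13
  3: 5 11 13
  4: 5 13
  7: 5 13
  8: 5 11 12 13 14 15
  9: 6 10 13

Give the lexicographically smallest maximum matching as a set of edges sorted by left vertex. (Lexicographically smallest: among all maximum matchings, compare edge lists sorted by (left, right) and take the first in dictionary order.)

|M| = 6 (so the lex-smallest maximum matching has 6 edges)
process left vertices in ascending order; for each, take the smallest-labelled available neighbour that still permits 6 edges overall, or leave it unmatched if none does
lex-smallest matching: {0-2, 1-5, 3-11, 4-13, 8-12, 9-6}

Lex-smallest maximum matching: {(0,2), (1,5), (3,11), (4,13), (8,12), (9,6)}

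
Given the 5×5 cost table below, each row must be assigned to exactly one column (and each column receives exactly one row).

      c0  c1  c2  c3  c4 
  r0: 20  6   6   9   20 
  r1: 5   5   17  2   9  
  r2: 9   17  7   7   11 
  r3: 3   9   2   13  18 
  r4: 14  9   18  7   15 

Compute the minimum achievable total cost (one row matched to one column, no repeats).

one of 2 optimal assignments: row0→col1 (cost 6), row1→col0 (cost 5), row2→col4 (cost 11), row3→col2 (cost 2), row4→col3 (cost 7)
total = 6 + 5 + 11 + 2 + 7 = 31

Minimum assignment cost: 31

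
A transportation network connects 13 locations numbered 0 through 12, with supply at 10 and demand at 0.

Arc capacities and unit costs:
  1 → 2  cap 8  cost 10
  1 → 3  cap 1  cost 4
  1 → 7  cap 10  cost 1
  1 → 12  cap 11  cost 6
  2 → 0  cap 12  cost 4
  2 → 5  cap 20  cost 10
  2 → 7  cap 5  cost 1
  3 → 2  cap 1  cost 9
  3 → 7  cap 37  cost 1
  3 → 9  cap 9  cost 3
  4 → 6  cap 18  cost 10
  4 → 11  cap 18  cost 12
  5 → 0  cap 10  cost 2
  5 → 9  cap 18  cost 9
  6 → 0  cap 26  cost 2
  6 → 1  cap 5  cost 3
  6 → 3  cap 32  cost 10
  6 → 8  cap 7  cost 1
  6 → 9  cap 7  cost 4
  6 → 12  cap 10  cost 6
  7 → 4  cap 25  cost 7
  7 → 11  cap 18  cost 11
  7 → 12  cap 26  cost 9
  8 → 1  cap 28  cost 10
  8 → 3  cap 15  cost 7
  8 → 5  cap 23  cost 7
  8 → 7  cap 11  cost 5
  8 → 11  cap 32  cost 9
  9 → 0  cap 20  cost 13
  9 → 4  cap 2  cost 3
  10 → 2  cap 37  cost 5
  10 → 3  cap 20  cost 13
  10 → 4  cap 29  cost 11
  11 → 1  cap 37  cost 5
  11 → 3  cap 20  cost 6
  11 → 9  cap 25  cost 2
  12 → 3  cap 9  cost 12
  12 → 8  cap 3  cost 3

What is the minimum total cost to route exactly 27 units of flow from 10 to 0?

Minimum cost for 27 units: 393

shortest-cost path #1: 10→2→0 push 12 @ unit cost 9 (adds 108)
shortest-cost path #2: 10→2→5→0 push 10 @ unit cost 17 (adds 170)
shortest-cost path #3: 10→4→6→0 push 5 @ unit cost 23 (adds 115)
total cost = 393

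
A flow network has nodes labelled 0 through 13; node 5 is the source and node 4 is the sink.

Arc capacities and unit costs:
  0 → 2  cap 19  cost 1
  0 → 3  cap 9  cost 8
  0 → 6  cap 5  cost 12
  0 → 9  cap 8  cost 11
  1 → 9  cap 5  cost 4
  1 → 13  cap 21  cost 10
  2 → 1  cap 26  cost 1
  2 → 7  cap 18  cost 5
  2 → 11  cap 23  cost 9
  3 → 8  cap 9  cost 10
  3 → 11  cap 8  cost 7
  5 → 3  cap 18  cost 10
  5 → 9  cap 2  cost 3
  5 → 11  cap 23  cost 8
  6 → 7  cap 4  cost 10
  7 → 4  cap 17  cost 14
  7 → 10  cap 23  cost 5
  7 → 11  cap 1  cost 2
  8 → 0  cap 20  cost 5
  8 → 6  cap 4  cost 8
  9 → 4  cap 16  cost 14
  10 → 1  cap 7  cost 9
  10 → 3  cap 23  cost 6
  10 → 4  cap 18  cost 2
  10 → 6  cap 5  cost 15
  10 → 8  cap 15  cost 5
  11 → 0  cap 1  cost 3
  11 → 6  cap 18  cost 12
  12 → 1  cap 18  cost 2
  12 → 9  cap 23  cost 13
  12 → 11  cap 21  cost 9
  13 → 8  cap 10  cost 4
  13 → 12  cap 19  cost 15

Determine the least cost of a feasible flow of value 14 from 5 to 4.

shortest-cost path #1: 5→9→4 push 2 @ unit cost 17 (adds 34)
shortest-cost path #2: 5→11→0→2→7→10→4 push 1 @ unit cost 24 (adds 24)
shortest-cost path #3: 5→11→6→7→10→4 push 4 @ unit cost 37 (adds 148)
shortest-cost path #4: 5→3→8→0→2→7→10→4 push 7 @ unit cost 38 (adds 266)
total cost = 472

Minimum cost for 14 units: 472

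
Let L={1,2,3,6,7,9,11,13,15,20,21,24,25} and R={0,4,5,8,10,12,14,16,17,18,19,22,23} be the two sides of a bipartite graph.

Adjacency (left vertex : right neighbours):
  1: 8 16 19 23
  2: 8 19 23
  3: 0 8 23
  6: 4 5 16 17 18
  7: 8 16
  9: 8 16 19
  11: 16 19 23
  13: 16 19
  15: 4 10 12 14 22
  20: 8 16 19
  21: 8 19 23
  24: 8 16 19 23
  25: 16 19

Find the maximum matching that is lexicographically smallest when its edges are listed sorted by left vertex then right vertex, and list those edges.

|M| = 7 (so the lex-smallest maximum matching has 7 edges)
process left vertices in ascending order; for each, take the smallest-labelled available neighbour that still permits 7 edges overall, or leave it unmatched if none does
lex-smallest matching: {1-8, 2-19, 3-0, 6-4, 7-16, 11-23, 15-10}

Lex-smallest maximum matching: {(1,8), (2,19), (3,0), (6,4), (7,16), (11,23), (15,10)}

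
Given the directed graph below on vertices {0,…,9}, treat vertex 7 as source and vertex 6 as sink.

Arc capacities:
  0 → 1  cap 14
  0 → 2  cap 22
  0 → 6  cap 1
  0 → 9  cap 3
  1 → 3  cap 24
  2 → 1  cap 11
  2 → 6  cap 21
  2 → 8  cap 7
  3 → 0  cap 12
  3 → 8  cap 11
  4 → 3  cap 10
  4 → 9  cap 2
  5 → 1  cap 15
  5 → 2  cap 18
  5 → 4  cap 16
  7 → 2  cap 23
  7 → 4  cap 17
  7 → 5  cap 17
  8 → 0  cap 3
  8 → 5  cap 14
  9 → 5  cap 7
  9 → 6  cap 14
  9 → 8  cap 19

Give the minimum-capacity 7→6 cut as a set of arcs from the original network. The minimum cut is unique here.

Min-cut arcs: {(0,6), (0,9), (2,6), (4,9)} (total capacity 27)

augment #1: 7→2→6 push 21
augment #2: 7→4→9→6 push 2
augment #3: 7→2→8→0→6 push 1
augment #4: 7→2→8→0→9→6 push 1
augment #5: 7→4→3→0→9→6 push 2
max flow = 27; residual-reachable set from 7 gives S-side
cut edges (S→T): {(0,6), (0,9), (2,6), (4,9)} total cap 27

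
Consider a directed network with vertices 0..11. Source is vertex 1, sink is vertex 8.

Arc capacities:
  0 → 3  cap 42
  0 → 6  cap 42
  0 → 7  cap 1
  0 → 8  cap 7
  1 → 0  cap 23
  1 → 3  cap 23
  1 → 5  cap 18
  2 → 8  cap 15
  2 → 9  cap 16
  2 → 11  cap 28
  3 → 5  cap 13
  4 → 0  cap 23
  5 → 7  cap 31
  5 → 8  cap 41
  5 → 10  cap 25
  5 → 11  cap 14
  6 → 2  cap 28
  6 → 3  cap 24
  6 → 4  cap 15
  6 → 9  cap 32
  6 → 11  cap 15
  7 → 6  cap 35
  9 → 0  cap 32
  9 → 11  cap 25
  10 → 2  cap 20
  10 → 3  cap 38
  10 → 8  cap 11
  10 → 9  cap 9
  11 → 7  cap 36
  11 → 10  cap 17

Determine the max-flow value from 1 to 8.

Maximum flow value: 54

augment #1: 1→0→8 bottleneck 7, total now 7
augment #2: 1→5→8 bottleneck 18, total now 25
augment #3: 1→3→5→8 bottleneck 13, total now 38
augment #4: 1→0→6→2→8 bottleneck 15, total now 53
augment #5: 1→0→6→11→10→8 bottleneck 1, total now 54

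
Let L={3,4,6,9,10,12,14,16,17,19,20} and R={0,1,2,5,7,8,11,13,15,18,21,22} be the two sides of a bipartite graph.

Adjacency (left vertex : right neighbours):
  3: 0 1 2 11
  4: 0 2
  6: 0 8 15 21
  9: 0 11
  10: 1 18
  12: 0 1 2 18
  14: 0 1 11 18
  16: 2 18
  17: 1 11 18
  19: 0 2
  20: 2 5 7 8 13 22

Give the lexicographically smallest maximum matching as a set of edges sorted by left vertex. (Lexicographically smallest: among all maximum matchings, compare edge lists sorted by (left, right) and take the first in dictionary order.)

Lex-smallest maximum matching: {(3,0), (4,2), (6,8), (9,11), (10,1), (12,18), (20,5)}

|M| = 7 (so the lex-smallest maximum matching has 7 edges)
process left vertices in ascending order; for each, take the smallest-labelled available neighbour that still permits 7 edges overall, or leave it unmatched if none does
lex-smallest matching: {3-0, 4-2, 6-8, 9-11, 10-1, 12-18, 20-5}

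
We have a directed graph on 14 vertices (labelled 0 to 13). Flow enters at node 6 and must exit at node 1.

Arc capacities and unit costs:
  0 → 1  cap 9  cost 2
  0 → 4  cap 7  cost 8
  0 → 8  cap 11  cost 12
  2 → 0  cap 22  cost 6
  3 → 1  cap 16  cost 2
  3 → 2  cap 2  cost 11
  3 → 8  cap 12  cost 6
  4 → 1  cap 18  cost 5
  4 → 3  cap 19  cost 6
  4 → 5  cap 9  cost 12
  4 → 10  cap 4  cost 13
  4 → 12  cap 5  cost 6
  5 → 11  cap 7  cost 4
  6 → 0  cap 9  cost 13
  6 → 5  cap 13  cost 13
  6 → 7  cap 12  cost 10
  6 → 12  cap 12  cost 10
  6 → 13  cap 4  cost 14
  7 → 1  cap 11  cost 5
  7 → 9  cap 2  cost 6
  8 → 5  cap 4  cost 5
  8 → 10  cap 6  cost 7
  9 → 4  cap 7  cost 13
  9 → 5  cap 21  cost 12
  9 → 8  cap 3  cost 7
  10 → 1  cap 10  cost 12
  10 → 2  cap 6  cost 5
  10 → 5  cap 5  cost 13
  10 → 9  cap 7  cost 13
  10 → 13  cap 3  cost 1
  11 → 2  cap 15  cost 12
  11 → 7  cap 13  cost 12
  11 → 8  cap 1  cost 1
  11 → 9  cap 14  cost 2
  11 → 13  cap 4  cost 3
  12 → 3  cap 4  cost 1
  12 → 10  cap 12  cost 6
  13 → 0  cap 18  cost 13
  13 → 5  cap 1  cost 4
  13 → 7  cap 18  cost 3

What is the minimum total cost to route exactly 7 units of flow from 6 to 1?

Minimum cost for 7 units: 97

shortest-cost path #1: 6→12→3→1 push 4 @ unit cost 13 (adds 52)
shortest-cost path #2: 6→7→1 push 3 @ unit cost 15 (adds 45)
total cost = 97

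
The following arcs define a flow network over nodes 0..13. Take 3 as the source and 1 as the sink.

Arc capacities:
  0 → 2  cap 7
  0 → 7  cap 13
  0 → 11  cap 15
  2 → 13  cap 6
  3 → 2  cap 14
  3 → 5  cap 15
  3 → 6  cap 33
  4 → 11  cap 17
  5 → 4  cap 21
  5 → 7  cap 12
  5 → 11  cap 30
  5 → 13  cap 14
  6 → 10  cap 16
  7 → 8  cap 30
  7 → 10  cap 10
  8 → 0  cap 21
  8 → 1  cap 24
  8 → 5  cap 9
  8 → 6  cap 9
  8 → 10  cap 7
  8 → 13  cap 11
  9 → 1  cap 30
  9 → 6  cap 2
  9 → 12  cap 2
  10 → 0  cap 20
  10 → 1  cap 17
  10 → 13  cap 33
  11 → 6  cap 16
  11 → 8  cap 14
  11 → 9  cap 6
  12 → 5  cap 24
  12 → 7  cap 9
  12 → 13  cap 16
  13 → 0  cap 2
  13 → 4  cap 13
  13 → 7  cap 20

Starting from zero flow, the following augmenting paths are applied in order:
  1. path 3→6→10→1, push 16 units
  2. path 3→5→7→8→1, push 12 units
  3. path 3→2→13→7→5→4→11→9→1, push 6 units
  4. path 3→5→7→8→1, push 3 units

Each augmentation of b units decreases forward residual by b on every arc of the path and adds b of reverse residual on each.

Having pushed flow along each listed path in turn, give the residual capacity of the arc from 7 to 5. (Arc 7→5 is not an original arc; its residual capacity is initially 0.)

Residual capacity of (7,5): 9

after path 1 (3→6→10→1, push 16): res(7,5)=0
after path 2 (3→5→7→8→1, push 12): res(7,5)=12
after path 3 (3→2→13→7→5→4→11→9→1, push 6): res(7,5)=6
after path 4 (3→5→7→8→1, push 3): res(7,5)=9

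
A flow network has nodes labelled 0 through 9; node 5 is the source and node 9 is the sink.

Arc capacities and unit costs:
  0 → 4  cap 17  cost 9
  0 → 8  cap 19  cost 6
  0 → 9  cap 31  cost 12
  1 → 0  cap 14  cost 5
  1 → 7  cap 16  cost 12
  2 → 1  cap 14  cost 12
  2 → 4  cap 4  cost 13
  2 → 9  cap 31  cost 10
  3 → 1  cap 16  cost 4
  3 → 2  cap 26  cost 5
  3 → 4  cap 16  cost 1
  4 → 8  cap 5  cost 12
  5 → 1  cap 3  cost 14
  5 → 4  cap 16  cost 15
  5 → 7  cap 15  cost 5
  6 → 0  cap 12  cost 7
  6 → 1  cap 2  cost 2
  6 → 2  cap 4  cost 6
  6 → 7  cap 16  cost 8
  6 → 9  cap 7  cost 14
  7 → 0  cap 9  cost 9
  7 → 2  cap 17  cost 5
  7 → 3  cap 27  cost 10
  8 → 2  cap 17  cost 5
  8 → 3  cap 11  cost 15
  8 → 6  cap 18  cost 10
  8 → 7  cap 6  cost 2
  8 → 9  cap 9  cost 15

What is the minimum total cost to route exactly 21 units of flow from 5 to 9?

Minimum cost for 21 units: 519

shortest-cost path #1: 5→7→2→9 push 15 @ unit cost 20 (adds 300)
shortest-cost path #2: 5→1→0→9 push 3 @ unit cost 31 (adds 93)
shortest-cost path #3: 5→4→8→9 push 3 @ unit cost 42 (adds 126)
total cost = 519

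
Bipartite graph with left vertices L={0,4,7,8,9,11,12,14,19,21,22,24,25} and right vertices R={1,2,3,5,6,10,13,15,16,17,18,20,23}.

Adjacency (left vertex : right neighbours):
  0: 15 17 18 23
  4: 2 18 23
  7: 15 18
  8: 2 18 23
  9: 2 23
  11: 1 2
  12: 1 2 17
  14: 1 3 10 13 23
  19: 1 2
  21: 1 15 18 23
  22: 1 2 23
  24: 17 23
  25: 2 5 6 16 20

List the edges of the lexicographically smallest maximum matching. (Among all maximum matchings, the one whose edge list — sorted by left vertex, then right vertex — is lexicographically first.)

Lex-smallest maximum matching: {(0,15), (4,2), (7,18), (8,23), (11,1), (12,17), (14,3), (25,5)}

|M| = 8 (so the lex-smallest maximum matching has 8 edges)
process left vertices in ascending order; for each, take the smallest-labelled available neighbour that still permits 8 edges overall, or leave it unmatched if none does
lex-smallest matching: {0-15, 4-2, 7-18, 8-23, 11-1, 12-17, 14-3, 25-5}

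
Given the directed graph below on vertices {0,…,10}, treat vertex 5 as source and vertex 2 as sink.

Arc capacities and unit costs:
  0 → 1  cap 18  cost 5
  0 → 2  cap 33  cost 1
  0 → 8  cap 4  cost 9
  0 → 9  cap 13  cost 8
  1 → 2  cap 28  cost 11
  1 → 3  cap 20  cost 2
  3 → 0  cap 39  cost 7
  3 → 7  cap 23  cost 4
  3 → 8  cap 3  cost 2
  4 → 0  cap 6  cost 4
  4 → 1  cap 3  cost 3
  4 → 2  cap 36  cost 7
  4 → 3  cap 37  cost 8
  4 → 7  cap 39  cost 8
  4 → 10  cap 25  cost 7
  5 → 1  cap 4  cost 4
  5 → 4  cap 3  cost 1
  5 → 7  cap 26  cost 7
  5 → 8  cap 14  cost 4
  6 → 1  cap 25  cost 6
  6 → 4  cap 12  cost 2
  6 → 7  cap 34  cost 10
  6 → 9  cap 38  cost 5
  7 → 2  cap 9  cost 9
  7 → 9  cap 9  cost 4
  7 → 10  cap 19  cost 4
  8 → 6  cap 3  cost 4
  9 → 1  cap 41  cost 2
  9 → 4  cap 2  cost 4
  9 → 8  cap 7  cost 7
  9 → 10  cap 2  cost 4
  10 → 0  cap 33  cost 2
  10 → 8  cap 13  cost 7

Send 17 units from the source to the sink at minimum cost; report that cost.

shortest-cost path #1: 5→4→0→2 push 3 @ unit cost 6 (adds 18)
shortest-cost path #2: 5→7→10→0→2 push 14 @ unit cost 14 (adds 196)
total cost = 214

Minimum cost for 17 units: 214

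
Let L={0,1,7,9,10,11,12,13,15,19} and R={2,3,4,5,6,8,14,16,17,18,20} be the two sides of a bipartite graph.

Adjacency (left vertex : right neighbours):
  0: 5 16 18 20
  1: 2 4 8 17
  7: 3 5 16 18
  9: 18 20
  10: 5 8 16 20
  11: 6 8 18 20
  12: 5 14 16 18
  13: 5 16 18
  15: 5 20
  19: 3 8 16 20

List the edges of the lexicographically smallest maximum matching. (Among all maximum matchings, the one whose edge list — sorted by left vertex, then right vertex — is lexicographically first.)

Lex-smallest maximum matching: {(0,5), (1,2), (7,3), (9,18), (10,8), (11,6), (12,14), (13,16), (15,20)}

|M| = 9 (so the lex-smallest maximum matching has 9 edges)
process left vertices in ascending order; for each, take the smallest-labelled available neighbour that still permits 9 edges overall, or leave it unmatched if none does
lex-smallest matching: {0-5, 1-2, 7-3, 9-18, 10-8, 11-6, 12-14, 13-16, 15-20}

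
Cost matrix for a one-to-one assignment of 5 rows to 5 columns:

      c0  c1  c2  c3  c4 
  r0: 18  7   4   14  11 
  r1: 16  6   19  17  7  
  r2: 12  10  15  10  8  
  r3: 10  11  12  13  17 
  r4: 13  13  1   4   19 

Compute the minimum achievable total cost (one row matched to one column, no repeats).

optimal assignment: row0→col2 (cost 4), row1→col1 (cost 6), row2→col4 (cost 8), row3→col0 (cost 10), row4→col3 (cost 4)
total = 4 + 6 + 8 + 10 + 4 = 32

Minimum assignment cost: 32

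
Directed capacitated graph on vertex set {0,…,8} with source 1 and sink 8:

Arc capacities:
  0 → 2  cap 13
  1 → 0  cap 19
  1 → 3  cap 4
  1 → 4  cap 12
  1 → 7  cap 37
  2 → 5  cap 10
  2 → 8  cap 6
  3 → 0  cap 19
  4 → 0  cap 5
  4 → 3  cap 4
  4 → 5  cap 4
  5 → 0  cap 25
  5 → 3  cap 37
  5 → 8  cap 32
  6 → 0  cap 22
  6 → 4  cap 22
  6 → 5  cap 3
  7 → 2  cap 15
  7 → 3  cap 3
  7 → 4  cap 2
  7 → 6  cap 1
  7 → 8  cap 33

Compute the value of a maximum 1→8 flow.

Maximum flow value: 54

augment #1: 1→7→8 bottleneck 33, total now 33
augment #2: 1→0→2→8 bottleneck 6, total now 39
augment #3: 1→4→5→8 bottleneck 4, total now 43
augment #4: 1→0→2→5→8 bottleneck 7, total now 50
augment #5: 1→7→2→5→8 bottleneck 3, total now 53
augment #6: 1→7→6→5→8 bottleneck 1, total now 54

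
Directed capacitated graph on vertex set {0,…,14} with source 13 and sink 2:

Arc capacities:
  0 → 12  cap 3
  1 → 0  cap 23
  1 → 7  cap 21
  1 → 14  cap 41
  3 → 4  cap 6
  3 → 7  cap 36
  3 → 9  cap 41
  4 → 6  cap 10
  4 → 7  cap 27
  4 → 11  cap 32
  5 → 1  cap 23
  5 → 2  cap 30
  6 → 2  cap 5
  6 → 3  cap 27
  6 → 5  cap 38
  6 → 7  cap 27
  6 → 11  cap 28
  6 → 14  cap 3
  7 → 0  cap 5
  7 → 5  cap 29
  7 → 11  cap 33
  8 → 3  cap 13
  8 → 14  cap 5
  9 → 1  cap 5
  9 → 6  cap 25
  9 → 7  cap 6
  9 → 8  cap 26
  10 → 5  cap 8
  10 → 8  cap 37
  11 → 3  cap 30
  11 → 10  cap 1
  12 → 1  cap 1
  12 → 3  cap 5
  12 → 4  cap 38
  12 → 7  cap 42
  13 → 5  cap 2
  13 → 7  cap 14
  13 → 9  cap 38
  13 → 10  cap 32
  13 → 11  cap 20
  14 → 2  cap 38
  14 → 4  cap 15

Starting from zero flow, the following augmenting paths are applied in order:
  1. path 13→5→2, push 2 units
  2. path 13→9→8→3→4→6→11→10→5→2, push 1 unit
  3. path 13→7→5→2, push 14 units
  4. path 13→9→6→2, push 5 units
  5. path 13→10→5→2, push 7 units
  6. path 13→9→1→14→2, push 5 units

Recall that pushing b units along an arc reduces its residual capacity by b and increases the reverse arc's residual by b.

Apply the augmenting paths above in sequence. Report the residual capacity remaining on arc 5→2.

after path 1 (13→5→2, push 2): res(5,2)=28
after path 2 (13→9→8→3→4→6→11→10→5→2, push 1): res(5,2)=27
after path 3 (13→7→5→2, push 14): res(5,2)=13
after path 4 (13→9→6→2, push 5): res(5,2)=13
after path 5 (13→10→5→2, push 7): res(5,2)=6
after path 6 (13→9→1→14→2, push 5): res(5,2)=6

Residual capacity of (5,2): 6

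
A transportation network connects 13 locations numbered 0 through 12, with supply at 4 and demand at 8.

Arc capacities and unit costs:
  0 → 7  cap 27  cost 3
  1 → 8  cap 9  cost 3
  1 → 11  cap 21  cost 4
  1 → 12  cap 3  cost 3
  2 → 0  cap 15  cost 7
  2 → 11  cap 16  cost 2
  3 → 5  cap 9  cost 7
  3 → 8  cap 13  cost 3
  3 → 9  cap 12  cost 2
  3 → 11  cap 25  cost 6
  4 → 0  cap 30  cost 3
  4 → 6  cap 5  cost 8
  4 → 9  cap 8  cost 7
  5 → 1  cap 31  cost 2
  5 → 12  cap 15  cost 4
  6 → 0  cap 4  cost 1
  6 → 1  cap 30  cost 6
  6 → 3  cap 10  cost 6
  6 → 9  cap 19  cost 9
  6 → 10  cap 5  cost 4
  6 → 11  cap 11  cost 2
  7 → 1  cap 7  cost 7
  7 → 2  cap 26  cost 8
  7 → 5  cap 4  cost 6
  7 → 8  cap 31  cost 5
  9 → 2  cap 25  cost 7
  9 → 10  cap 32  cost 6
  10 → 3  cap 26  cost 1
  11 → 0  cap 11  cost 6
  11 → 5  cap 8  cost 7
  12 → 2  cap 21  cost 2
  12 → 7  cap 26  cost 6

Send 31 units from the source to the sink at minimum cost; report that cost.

shortest-cost path #1: 4→0→7→8 push 27 @ unit cost 11 (adds 297)
shortest-cost path #2: 4→6→10→3→8 push 4 @ unit cost 16 (adds 64)
total cost = 361

Minimum cost for 31 units: 361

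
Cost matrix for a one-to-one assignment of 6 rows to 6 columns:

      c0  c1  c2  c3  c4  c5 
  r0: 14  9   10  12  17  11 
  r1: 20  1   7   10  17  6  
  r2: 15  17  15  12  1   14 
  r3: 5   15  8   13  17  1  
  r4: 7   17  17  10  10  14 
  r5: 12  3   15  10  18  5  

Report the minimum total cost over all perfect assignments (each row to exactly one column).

Minimum assignment cost: 30

optimal assignment: row0→col2 (cost 10), row1→col1 (cost 1), row2→col4 (cost 1), row3→col5 (cost 1), row4→col0 (cost 7), row5→col3 (cost 10)
total = 10 + 1 + 1 + 1 + 7 + 10 = 30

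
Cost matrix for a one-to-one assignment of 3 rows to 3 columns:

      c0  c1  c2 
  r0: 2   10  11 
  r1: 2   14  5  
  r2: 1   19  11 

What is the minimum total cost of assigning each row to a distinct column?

Minimum assignment cost: 16

optimal assignment: row0→col1 (cost 10), row1→col2 (cost 5), row2→col0 (cost 1)
total = 10 + 5 + 1 = 16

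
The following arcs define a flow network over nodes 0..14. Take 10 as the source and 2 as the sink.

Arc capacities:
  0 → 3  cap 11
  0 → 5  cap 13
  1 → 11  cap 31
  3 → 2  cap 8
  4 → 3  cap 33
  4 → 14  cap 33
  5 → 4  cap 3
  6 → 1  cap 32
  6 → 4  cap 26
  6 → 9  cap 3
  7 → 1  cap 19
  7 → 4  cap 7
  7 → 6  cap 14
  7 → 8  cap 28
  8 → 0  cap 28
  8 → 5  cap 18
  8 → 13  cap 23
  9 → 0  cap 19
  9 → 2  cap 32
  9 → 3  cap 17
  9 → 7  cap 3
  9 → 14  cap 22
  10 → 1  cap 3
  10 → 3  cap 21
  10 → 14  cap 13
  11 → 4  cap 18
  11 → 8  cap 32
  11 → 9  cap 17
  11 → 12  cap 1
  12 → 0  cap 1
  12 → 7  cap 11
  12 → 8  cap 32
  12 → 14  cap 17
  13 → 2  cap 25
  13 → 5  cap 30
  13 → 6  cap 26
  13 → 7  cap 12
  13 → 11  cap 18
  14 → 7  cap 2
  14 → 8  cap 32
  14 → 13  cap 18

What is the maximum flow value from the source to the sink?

Maximum flow value: 24

augment #1: 10→3→2 bottleneck 8, total now 8
augment #2: 10→14→13→2 bottleneck 13, total now 21
augment #3: 10→1→11→9→2 bottleneck 3, total now 24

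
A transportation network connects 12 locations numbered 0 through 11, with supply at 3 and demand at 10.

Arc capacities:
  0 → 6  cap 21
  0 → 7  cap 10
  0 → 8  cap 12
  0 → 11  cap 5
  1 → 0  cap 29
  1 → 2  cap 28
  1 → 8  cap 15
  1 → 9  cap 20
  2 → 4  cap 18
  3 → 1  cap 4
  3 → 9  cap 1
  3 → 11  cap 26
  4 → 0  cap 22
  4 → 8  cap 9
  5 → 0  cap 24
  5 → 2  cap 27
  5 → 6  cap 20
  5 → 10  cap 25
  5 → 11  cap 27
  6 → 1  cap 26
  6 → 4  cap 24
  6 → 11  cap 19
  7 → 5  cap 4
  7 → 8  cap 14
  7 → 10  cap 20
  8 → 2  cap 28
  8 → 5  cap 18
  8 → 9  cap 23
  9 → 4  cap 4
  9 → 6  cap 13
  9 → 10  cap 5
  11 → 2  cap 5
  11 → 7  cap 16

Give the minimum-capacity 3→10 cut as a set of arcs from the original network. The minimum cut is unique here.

augment #1: 3→9→10 push 1
augment #2: 3→1→9→10 push 4
augment #3: 3→11→7→10 push 16
augment #4: 3→11→2→4→0→7→10 push 4
augment #5: 3→11→2→4→8→5→10 push 1
max flow = 26; residual-reachable set from 3 gives S-side
cut edges (S→T): {(3,1), (3,9), (11,2), (11,7)} total cap 26

Min-cut arcs: {(3,1), (3,9), (11,2), (11,7)} (total capacity 26)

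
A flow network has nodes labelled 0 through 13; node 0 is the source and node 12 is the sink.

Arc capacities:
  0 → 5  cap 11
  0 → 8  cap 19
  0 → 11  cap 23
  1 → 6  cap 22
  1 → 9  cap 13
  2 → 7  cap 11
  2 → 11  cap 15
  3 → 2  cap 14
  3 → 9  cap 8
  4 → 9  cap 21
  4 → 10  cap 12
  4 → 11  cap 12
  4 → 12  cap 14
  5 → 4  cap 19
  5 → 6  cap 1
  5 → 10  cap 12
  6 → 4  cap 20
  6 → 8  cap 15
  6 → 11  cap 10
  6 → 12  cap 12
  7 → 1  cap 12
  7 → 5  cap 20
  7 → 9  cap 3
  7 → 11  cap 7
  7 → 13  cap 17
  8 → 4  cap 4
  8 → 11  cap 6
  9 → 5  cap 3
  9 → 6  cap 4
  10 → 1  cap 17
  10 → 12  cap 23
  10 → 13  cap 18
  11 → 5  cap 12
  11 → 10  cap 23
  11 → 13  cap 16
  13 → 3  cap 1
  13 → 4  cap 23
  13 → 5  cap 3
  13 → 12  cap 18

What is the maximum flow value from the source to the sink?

augment #1: 0→5→4→12 bottleneck 11, total now 11
augment #2: 0→8→4→12 bottleneck 3, total now 14
augment #3: 0→11→10→12 bottleneck 23, total now 37
augment #4: 0→8→11→13→12 bottleneck 6, total now 43
augment #5: 0→8→4→5→6→12 bottleneck 1, total now 44

Maximum flow value: 44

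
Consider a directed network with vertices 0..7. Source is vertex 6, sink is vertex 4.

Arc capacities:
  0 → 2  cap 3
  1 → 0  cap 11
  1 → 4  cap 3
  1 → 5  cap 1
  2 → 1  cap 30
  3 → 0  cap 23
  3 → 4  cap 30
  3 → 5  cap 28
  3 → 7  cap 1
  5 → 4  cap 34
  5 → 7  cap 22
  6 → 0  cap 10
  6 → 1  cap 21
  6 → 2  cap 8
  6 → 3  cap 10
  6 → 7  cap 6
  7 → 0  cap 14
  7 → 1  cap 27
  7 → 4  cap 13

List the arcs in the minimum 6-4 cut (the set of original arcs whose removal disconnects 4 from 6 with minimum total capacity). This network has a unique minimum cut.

augment #1: 6→1→4 push 3
augment #2: 6→3→4 push 10
augment #3: 6→7→4 push 6
augment #4: 6→1→5→4 push 1
max flow = 20; residual-reachable set from 6 gives S-side
cut edges (S→T): {(1,4), (1,5), (6,3), (6,7)} total cap 20

Min-cut arcs: {(1,4), (1,5), (6,3), (6,7)} (total capacity 20)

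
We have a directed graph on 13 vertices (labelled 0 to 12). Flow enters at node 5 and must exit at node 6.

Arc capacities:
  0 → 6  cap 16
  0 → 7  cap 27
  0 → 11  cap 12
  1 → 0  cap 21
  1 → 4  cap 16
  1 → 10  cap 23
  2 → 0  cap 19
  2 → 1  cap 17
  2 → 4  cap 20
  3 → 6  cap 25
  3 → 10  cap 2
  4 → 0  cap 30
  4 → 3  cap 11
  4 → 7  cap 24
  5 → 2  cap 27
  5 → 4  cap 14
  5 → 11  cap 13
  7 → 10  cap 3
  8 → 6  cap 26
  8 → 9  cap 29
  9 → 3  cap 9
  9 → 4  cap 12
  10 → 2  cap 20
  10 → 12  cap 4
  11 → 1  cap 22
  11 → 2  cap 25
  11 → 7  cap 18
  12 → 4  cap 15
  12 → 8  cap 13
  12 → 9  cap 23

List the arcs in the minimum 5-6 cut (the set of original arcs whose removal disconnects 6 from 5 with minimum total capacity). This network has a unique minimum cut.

Min-cut arcs: {(0,6), (4,3), (10,12)} (total capacity 31)

augment #1: 5→2→0→6 push 16
augment #2: 5→4→3→6 push 11
augment #3: 5→2→1→10→12→8→6 push 4
max flow = 31; residual-reachable set from 5 gives S-side
cut edges (S→T): {(0,6), (4,3), (10,12)} total cap 31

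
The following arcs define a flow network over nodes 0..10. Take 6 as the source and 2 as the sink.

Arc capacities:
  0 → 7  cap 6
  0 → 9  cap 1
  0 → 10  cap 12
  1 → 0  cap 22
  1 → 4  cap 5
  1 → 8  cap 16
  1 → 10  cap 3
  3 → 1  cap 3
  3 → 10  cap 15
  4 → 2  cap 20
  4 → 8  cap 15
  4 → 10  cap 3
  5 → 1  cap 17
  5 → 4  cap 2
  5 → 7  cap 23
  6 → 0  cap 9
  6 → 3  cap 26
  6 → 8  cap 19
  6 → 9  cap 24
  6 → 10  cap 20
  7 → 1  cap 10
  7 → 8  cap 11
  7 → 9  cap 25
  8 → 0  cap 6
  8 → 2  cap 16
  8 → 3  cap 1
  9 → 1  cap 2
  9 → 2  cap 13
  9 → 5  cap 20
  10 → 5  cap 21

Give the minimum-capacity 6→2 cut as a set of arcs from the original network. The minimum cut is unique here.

Min-cut arcs: {(1,4), (5,4), (8,2), (9,2)} (total capacity 36)

augment #1: 6→8→2 push 16
augment #2: 6→9→2 push 13
augment #3: 6→3→1→4→2 push 3
augment #4: 6→9→1→4→2 push 2
augment #5: 6→9→5→4→2 push 2
max flow = 36; residual-reachable set from 6 gives S-side
cut edges (S→T): {(1,4), (5,4), (8,2), (9,2)} total cap 36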